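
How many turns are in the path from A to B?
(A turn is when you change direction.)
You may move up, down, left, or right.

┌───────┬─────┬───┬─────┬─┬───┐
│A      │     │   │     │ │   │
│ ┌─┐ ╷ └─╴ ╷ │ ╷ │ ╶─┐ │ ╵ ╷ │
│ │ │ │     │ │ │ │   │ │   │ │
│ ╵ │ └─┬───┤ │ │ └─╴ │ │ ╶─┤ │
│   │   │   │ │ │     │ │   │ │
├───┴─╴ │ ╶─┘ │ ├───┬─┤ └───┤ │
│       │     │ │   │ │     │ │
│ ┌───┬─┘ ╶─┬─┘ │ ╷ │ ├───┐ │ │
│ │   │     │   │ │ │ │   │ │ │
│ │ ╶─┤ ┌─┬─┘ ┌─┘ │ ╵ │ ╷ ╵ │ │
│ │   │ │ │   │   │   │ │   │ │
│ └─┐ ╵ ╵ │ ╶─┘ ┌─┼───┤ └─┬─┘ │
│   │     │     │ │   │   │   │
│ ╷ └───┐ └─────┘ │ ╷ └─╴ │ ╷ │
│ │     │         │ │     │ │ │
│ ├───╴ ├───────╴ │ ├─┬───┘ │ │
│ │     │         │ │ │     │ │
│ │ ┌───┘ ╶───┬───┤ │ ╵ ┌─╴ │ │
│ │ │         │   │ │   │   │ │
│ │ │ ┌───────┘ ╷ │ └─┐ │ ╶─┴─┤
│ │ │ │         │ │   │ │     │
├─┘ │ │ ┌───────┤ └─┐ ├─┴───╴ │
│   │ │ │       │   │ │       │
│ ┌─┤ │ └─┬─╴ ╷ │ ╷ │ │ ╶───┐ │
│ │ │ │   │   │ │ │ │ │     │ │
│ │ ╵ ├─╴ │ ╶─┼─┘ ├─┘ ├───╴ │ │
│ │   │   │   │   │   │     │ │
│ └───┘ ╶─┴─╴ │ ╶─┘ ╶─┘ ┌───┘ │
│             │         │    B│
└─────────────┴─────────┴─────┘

Directions: right, right, down, down, right, down, left, left, left, down, down, down, right, down, right, right, down, left, left, down, down, down, left, down, down, down, right, right, right, up, right, up, left, up, up, right, right, right, right, up, right, down, down, down, down, left, down, right, right, right, right, up, right, right, up, left, left, up, right, right, right, down, down, down
Number of turns: 33

Solution:

┌───────┬─────┬───┬─────┬─┬───┐
│A → ↓  │     │   │     │ │   │
│ ┌─┐ ╷ └─╴ ╷ │ ╷ │ ╶─┐ │ ╵ ╷ │
│ │ │↓│     │ │ │ │   │ │   │ │
│ ╵ │ └─┬───┤ │ │ └─╴ │ │ ╶─┤ │
│   │↳ ↓│   │ │ │     │ │   │ │
├───┴─╴ │ ╶─┘ │ ├───┬─┤ └───┤ │
│↓ ← ← ↲│     │ │   │ │     │ │
│ ┌───┬─┘ ╶─┬─┘ │ ╷ │ ├───┐ │ │
│↓│   │     │   │ │ │ │   │ │ │
│ │ ╶─┤ ┌─┬─┘ ┌─┘ │ ╵ │ ╷ ╵ │ │
│↓│   │ │ │   │   │   │ │   │ │
│ └─┐ ╵ ╵ │ ╶─┘ ┌─┼───┤ └─┬─┘ │
│↳ ↓│     │     │ │   │   │   │
│ ╷ └───┐ └─────┘ │ ╷ └─╴ │ ╷ │
│ │↳ → ↓│         │ │     │ │ │
│ ├───╴ ├───────╴ │ ├─┬───┘ │ │
│ │↓ ← ↲│         │ │ │     │ │
│ │ ┌───┘ ╶───┬───┤ │ ╵ ┌─╴ │ │
│ │↓│         │↱ ↓│ │   │   │ │
│ │ │ ┌───────┘ ╷ │ └─┐ │ ╶─┴─┤
│ │↓│ │↱ → → → ↑│↓│   │ │     │
├─┘ │ │ ┌───────┤ └─┐ ├─┴───╴ │
│↓ ↲│ │↑│       │↓  │ │↱ → → ↓│
│ ┌─┤ │ └─┬─╴ ╷ │ ╷ │ │ ╶───┐ │
│↓│ │ │↑ ↰│   │ │↓│ │ │↑ ← ↰│↓│
│ │ ╵ ├─╴ │ ╶─┼─┘ ├─┘ ├───╴ │ │
│↓│   │↱ ↑│   │↓ ↲│   │↱ → ↑│↓│
│ └───┘ ╶─┴─╴ │ ╶─┘ ╶─┘ ┌───┘ │
│↳ → → ↑      │↳ → → → ↑│    B│
└─────────────┴─────────┴─────┘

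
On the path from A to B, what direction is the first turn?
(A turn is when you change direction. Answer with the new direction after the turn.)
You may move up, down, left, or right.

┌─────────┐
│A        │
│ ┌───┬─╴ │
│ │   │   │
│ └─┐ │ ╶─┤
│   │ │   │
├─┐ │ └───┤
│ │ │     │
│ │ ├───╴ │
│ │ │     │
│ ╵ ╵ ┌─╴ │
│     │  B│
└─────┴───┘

Directions: down, down, right, down, down, down, right, up, right, right, down
First turn direction: right

Solution:

┌─────────┐
│A        │
│ ┌───┬─╴ │
│↓│   │   │
│ └─┐ │ ╶─┤
│↳ ↓│ │   │
├─┐ │ └───┤
│ │↓│     │
│ │ ├───╴ │
│ │↓│↱ → ↓│
│ ╵ ╵ ┌─╴ │
│  ↳ ↑│  B│
└─────┴───┘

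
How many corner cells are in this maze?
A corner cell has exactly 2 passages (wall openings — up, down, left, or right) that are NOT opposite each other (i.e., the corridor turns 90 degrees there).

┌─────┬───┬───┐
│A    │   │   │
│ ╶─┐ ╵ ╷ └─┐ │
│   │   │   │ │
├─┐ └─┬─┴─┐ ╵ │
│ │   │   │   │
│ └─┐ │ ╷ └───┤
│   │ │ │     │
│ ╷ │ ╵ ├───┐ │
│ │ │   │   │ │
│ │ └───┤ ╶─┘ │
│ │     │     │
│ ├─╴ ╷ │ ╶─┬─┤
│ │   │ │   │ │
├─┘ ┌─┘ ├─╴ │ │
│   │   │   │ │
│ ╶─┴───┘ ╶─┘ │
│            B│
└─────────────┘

Counting corner cells (2 non-opposite passages):
Total corners: 37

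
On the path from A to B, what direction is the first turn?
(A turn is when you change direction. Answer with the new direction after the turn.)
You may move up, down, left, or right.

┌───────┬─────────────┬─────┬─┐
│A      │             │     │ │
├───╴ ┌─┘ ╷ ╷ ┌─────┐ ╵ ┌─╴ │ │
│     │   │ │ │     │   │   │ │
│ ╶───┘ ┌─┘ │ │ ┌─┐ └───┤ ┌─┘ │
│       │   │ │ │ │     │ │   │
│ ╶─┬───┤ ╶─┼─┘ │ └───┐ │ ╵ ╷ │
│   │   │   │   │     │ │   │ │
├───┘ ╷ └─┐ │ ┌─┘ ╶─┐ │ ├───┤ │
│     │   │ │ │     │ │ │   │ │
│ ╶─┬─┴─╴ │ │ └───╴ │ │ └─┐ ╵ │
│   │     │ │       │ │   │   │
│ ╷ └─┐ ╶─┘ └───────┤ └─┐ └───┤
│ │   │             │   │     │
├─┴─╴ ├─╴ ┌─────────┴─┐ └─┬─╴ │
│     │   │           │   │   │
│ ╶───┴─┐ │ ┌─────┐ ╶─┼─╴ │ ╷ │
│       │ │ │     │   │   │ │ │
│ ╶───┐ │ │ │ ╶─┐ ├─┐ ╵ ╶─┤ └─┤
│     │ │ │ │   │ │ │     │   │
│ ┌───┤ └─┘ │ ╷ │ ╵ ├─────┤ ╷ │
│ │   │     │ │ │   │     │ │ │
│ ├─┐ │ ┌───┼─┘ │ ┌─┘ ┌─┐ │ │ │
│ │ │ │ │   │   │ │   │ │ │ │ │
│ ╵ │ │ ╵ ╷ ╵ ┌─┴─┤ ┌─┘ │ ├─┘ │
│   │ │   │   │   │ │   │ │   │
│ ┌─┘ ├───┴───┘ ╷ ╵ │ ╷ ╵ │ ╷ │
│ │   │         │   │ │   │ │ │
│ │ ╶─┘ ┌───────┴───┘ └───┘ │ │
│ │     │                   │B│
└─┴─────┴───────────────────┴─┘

Directions: right, right, down, left, left, down, right, right, right, up, right, up, right, down, down, left, down, right, down, down, down, left, left, up, right, up, left, up, left, down, left, left, down, right, down, right, down, left, left, down, right, right, right, down, down, right, right, up, up, up, right, right, right, right, down, right, down, right, up, right, up, left, up, left, up, up, up, left, left, down, right, down, left, left, left, up, up, right, up, up, right, right, down, right, right, down, down, down, right, down, right, right, down, left, down, down, right, down, down, down, down, down
First turn direction: down

Solution:

┌───────┬─────────────┬─────┬─┐
│A → ↓  │↱ ↓          │     │ │
├───╴ ┌─┘ ╷ ╷ ┌─────┐ ╵ ┌─╴ │ │
│↓ ← ↲│↱ ↑│↓│ │↱ → ↓│   │   │ │
│ ╶───┘ ┌─┘ │ │ ┌─┐ └───┤ ┌─┘ │
│↳ → → ↑│↓ ↲│ │↑│ │↳ → ↓│ │   │
│ ╶─┬───┤ ╶─┼─┘ │ └───┐ │ ╵ ╷ │
│   │↓ ↰│↳ ↓│↱ ↑│↓ ← ↰│↓│   │ │
├───┘ ╷ └─┐ │ ┌─┘ ╶─┐ │ ├───┤ │
│↓ ← ↲│↑ ↰│↓│↑│  ↳ ↓│↑│↓│   │ │
│ ╶─┬─┴─╴ │ │ └───╴ │ │ └─┐ ╵ │
│↳ ↓│  ↱ ↑│↓│↑ ← ← ↲│↑│↳ ↓│   │
│ ╷ └─┐ ╶─┘ └───────┤ └─┐ └───┤
│ │↳ ↓│↑ ← ↲        │↑ ↰│↳ → ↓│
├─┴─╴ ├─╴ ┌─────────┴─┐ └─┬─╴ │
│↓ ← ↲│   │↱ → → → ↓  │↑ ↰│↓ ↲│
│ ╶───┴─┐ │ ┌─────┐ ╶─┼─╴ │ ╷ │
│↳ → → ↓│ │↑│     │↳ ↓│↱ ↑│↓│ │
│ ╶───┐ │ │ │ ╶─┐ ├─┐ ╵ ╶─┤ └─┤
│     │↓│ │↑│   │ │ │↳ ↑  │↳ ↓│
│ ┌───┤ └─┘ │ ╷ │ ╵ ├─────┤ ╷ │
│ │   │↳ → ↑│ │ │   │     │ │↓│
│ ├─┐ │ ┌───┼─┘ │ ┌─┘ ┌─┐ │ │ │
│ │ │ │ │   │   │ │   │ │ │ │↓│
│ ╵ │ │ ╵ ╷ ╵ ┌─┴─┤ ┌─┘ │ ├─┘ │
│   │ │   │   │   │ │   │ │  ↓│
│ ┌─┘ ├───┴───┘ ╷ ╵ │ ╷ ╵ │ ╷ │
│ │   │         │   │ │   │ │↓│
│ │ ╶─┘ ┌───────┴───┘ └───┘ │ │
│ │     │                   │B│
└─┴─────┴───────────────────┴─┘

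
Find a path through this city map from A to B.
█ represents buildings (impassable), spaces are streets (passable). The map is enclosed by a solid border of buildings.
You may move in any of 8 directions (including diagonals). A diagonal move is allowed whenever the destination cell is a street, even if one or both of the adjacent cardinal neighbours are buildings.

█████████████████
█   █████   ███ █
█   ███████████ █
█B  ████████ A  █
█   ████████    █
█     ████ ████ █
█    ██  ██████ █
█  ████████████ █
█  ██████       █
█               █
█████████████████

Finding the shortest path from A to B:
Movement: 8-directional
Path length: 22 steps
Directions: down-right → down-right → down → down → down-left → left → left → left → left → left → down-left → left → left → left → left → left → up-left → up → up → up → up → up-left

Solution:

█████████████████
█   █████   ███ █
█   ███████████ █
█B  ████████ A  █
█ ↖ ████████  ↘ █
█ ↑   ████ ████↓█
█ ↑  ██  ██████↓█
█ ↑████████████↙█
█ ↑██████↙←←←←← █
█  ↖←←←←←       █
█████████████████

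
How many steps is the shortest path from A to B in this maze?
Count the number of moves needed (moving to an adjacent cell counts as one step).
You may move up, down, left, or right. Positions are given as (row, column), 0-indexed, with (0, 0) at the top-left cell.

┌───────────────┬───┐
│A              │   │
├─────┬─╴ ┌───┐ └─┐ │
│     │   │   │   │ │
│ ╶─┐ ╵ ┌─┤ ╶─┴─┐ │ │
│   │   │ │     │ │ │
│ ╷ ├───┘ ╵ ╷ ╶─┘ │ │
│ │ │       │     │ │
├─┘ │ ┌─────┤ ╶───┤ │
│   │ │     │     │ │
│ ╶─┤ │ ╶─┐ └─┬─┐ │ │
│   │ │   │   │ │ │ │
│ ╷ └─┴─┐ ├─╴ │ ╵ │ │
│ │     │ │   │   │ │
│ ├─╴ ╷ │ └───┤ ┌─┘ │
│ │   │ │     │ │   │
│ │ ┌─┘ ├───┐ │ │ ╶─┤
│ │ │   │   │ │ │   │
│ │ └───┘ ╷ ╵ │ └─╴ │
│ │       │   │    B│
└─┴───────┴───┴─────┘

Using BFS to find shortest path:
Start: (0, 0), End: (9, 9)
Path found:
(0,0) → (0,1) → (0,2) → (0,3) → (0,4) → (0,5) → (0,6) → (0,7) → (1,7) → (1,8) → (2,8) → (3,8) → (3,7) → (3,6) → (4,6) → (4,7) → (4,8) → (5,8) → (6,8) → (6,7) → (7,7) → (8,7) → (9,7) → (9,8) → (9,9)
Number of steps: 24

Solution:

┌───────────────┬───┐
│A → → → → → → ↓│   │
├─────┬─╴ ┌───┐ └─┐ │
│     │   │   │↳ ↓│ │
│ ╶─┐ ╵ ┌─┤ ╶─┴─┐ │ │
│   │   │ │     │↓│ │
│ ╷ ├───┘ ╵ ╷ ╶─┘ │ │
│ │ │       │↓ ← ↲│ │
├─┘ │ ┌─────┤ ╶───┤ │
│   │ │     │↳ → ↓│ │
│ ╶─┤ │ ╶─┐ └─┬─┐ │ │
│   │ │   │   │ │↓│ │
│ ╷ └─┴─┐ ├─╴ │ ╵ │ │
│ │     │ │   │↓ ↲│ │
│ ├─╴ ╷ │ └───┤ ┌─┘ │
│ │   │ │     │↓│   │
│ │ ┌─┘ ├───┐ │ │ ╶─┤
│ │ │   │   │ │↓│   │
│ │ └───┘ ╷ ╵ │ └─╴ │
│ │       │   │↳ → B│
└─┴───────┴───┴─────┘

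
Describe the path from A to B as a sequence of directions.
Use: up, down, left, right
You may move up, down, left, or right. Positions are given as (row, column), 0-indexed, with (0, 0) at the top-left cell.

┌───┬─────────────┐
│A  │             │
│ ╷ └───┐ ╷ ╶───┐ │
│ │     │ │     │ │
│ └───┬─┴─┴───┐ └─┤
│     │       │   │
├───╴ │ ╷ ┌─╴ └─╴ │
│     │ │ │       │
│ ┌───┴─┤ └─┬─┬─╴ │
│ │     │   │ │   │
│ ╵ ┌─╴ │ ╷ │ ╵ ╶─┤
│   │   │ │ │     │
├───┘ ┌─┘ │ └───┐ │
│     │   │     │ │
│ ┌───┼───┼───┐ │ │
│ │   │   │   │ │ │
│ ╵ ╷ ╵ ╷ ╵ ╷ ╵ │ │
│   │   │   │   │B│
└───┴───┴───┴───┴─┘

Finding the path and converting it to directions:
Path through cells: (0,0) → (1,0) → (2,0) → (2,1) → (2,2) → (3,2) → (3,1) → (3,0) → (4,0) → (5,0) → (5,1) → (4,1) → (4,2) → (4,3) → (5,3) → (5,2) → (6,2) → (6,1) → (6,0) → (7,0) → (8,0) → (8,1) → (7,1) → (7,2) → (8,2) → (8,3) → (7,3) → (7,4) → (8,4) → (8,5) → (7,5) → (7,6) → (8,6) → (8,7) → (7,7) → (6,7) → (6,6) → (6,5) → (5,5) → (4,5) → (4,4) → (3,4) → (2,4) → (2,5) → (2,6) → (3,6) → (3,7) → (3,8) → (4,8) → (4,7) → (5,7) → (5,8) → (6,8) → (7,8) → (8,8)
Directions: down, down, right, right, down, left, left, down, down, right, up, right, right, down, left, down, left, left, down, down, right, up, right, down, right, up, right, down, right, up, right, down, right, up, up, left, left, up, up, left, up, up, right, right, down, right, right, down, left, down, right, down, down, down

Solution:

┌───┬─────────────┐
│A  │             │
│ ╷ └───┐ ╷ ╶───┐ │
│↓│     │ │     │ │
│ └───┬─┴─┴───┐ └─┤
│↳ → ↓│  ↱ → ↓│   │
├───╴ │ ╷ ┌─╴ └─╴ │
│↓ ← ↲│ │↑│  ↳ → ↓│
│ ┌───┴─┤ └─┬─┬─╴ │
│↓│↱ → ↓│↑ ↰│ │↓ ↲│
│ ╵ ┌─╴ │ ╷ │ ╵ ╶─┤
│↳ ↑│↓ ↲│ │↑│  ↳ ↓│
├───┘ ┌─┘ │ └───┐ │
│↓ ← ↲│   │↑ ← ↰│↓│
│ ┌───┼───┼───┐ │ │
│↓│↱ ↓│↱ ↓│↱ ↓│↑│↓│
│ ╵ ╷ ╵ ╷ ╵ ╷ ╵ │ │
│↳ ↑│↳ ↑│↳ ↑│↳ ↑│B│
└───┴───┴───┴───┴─┘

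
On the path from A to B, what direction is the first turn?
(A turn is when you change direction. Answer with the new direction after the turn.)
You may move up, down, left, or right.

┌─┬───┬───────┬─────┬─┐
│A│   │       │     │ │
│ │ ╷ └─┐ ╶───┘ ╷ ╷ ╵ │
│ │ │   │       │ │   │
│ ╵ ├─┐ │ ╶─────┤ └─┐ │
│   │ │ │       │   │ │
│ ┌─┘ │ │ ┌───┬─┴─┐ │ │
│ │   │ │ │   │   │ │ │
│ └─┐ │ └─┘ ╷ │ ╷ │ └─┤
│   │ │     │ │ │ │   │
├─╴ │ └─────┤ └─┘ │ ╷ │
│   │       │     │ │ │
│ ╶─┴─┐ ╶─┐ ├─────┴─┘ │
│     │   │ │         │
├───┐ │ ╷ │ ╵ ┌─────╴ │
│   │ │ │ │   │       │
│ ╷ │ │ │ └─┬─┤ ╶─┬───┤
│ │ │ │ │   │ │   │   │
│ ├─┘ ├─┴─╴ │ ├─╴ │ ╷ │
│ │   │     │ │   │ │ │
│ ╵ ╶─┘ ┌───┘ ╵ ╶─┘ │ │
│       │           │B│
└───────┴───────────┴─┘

Directions: down, down, down, down, right, down, left, down, right, right, down, down, down, left, down, right, right, up, right, right, up, left, up, up, left, up, right, right, down, down, right, up, right, right, right, right, down, left, left, left, down, right, down, left, down, right, right, up, up, right, down, down
First turn direction: right

Solution:

┌─┬───┬───────┬─────┬─┐
│A│   │       │     │ │
│ │ ╷ └─┐ ╶───┘ ╷ ╷ ╵ │
│↓│ │   │       │ │   │
│ ╵ ├─┐ │ ╶─────┤ └─┐ │
│↓  │ │ │       │   │ │
│ ┌─┘ │ │ ┌───┬─┴─┐ │ │
│↓│   │ │ │   │   │ │ │
│ └─┐ │ └─┘ ╷ │ ╷ │ └─┤
│↳ ↓│ │     │ │ │ │   │
├─╴ │ └─────┤ └─┘ │ ╷ │
│↓ ↲│  ↱ → ↓│     │ │ │
│ ╶─┴─┐ ╶─┐ ├─────┴─┘ │
│↳ → ↓│↑ ↰│↓│↱ → → → ↓│
├───┐ │ ╷ │ ╵ ┌─────╴ │
│   │↓│ │↑│↳ ↑│↓ ← ← ↲│
│ ╷ │ │ │ └─┬─┤ ╶─┬───┤
│ │ │↓│ │↑ ↰│ │↳ ↓│↱ ↓│
│ ├─┘ ├─┴─╴ │ ├─╴ │ ╷ │
│ │↓ ↲│↱ → ↑│ │↓ ↲│↑│↓│
│ ╵ ╶─┘ ┌───┘ ╵ ╶─┘ │ │
│  ↳ → ↑│      ↳ → ↑│B│
└───────┴───────────┴─┘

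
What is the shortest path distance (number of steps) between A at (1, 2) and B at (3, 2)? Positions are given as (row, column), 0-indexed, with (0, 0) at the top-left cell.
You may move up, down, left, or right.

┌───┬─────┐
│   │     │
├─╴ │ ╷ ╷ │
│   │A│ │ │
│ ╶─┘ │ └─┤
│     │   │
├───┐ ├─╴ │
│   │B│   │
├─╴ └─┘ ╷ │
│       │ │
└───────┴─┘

Finding path from (1, 2) to (3, 2):
Path: (1,2) → (2,2) → (3,2)
Distance: 2 steps

Solution:

┌───┬─────┐
│   │     │
├─╴ │ ╷ ╷ │
│   │A│ │ │
│ ╶─┘ │ └─┤
│    ↓│   │
├───┐ ├─╴ │
│   │B│   │
├─╴ └─┘ ╷ │
│       │ │
└───────┴─┘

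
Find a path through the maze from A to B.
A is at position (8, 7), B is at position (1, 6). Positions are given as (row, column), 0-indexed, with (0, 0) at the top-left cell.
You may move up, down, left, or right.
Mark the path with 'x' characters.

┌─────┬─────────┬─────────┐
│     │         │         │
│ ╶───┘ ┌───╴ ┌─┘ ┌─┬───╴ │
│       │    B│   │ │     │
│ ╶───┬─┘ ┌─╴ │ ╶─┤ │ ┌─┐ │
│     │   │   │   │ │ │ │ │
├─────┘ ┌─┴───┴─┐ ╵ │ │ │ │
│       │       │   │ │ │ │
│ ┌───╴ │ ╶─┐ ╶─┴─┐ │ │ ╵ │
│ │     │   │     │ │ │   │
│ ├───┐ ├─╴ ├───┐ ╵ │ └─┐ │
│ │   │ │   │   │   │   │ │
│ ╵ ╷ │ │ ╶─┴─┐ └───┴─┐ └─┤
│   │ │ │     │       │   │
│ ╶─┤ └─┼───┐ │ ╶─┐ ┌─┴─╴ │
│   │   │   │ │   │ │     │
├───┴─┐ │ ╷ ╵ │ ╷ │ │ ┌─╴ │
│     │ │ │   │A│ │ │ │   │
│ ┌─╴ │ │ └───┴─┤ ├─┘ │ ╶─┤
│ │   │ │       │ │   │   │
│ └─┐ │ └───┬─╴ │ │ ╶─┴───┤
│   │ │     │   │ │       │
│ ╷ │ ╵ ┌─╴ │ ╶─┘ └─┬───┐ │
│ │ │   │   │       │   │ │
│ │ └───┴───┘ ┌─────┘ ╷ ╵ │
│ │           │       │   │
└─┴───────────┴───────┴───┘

Finding the shortest path from (8, 7) to (1, 6):
Path length: 46 steps
Directions: up → right → down → down → down → down → left → left → down → left → left → left → left → left → up → up → left → up → up → right → right → down → down → down → right → up → up → up → up → left → up → up → left → down → left → up → up → up → right → right → right → up → right → up → right → right

Solution:

┌─────┬─────────┬─────────┐
│     │         │         │
│ ╶───┘ ┌───╴ ┌─┘ ┌─┬───╴ │
│       │x x B│   │ │     │
│ ╶───┬─┘ ┌─╴ │ ╶─┤ │ ┌─┐ │
│     │x x│   │   │ │ │ │ │
├─────┘ ┌─┴───┴─┐ ╵ │ │ │ │
│x x x x│       │   │ │ │ │
│ ┌───╴ │ ╶─┐ ╶─┴─┐ │ │ ╵ │
│x│     │   │     │ │ │   │
│ ├───┐ ├─╴ ├───┐ ╵ │ └─┐ │
│x│x x│ │   │   │   │   │ │
│ ╵ ╷ │ │ ╶─┴─┐ └───┴─┐ └─┤
│x x│x│ │     │       │   │
│ ╶─┤ └─┼───┐ │ ╶─┐ ┌─┴─╴ │
│   │x x│   │ │x x│ │     │
├───┴─┐ │ ╷ ╵ │ ╷ │ │ ┌─╴ │
│x x x│x│ │   │A│x│ │ │   │
│ ┌─╴ │ │ └───┴─┤ ├─┘ │ ╶─┤
│x│  x│x│       │x│   │   │
│ └─┐ │ └───┬─╴ │ │ ╶─┴───┤
│x x│x│x    │   │x│       │
│ ╷ │ ╵ ┌─╴ │ ╶─┘ └─┬───┐ │
│ │x│x x│   │x x x  │   │ │
│ │ └───┴───┘ ┌─────┘ ╷ ╵ │
│ │x x x x x x│       │   │
└─┴───────────┴───────┴───┘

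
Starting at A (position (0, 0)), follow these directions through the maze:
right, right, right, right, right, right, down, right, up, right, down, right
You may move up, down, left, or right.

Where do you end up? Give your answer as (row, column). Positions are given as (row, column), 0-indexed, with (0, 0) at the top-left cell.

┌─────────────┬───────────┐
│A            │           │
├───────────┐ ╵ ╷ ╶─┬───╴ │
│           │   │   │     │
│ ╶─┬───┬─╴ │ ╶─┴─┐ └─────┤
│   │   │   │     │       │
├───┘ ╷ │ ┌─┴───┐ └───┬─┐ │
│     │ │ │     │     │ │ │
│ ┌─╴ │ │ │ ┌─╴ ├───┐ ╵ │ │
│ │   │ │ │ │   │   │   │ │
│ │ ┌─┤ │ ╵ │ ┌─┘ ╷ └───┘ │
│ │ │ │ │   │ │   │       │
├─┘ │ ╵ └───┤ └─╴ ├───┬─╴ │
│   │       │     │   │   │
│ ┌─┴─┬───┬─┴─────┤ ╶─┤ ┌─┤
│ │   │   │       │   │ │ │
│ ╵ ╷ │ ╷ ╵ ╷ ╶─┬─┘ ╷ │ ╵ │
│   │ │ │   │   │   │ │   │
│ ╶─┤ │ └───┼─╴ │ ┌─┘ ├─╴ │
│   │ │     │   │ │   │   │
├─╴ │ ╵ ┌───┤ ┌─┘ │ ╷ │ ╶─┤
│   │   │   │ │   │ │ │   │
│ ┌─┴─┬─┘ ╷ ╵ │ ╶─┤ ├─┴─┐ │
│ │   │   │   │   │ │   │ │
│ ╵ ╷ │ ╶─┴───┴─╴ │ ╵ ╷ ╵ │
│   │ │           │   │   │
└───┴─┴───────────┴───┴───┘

Following directions step by step:
Start: (0, 0)
  right: (0, 0) → (0, 1)
  right: (0, 1) → (0, 2)
  right: (0, 2) → (0, 3)
  right: (0, 3) → (0, 4)
  right: (0, 4) → (0, 5)
  right: (0, 5) → (0, 6)
  down: (0, 6) → (1, 6)
  right: (1, 6) → (1, 7)
  up: (1, 7) → (0, 7)
  right: (0, 7) → (0, 8)
  down: (0, 8) → (1, 8)
  right: (1, 8) → (1, 9)
Final position: (1, 9)

Path taken:

┌─────────────┬───────────┐
│A → → → → → ↓│↱ ↓        │
├───────────┐ ╵ ╷ ╶─┬───╴ │
│           │↳ ↑│↳ B│     │
│ ╶─┬───┬─╴ │ ╶─┴─┐ └─────┤
│   │   │   │     │       │
├───┘ ╷ │ ┌─┴───┐ └───┬─┐ │
│     │ │ │     │     │ │ │
│ ┌─╴ │ │ │ ┌─╴ ├───┐ ╵ │ │
│ │   │ │ │ │   │   │   │ │
│ │ ┌─┤ │ ╵ │ ┌─┘ ╷ └───┘ │
│ │ │ │ │   │ │   │       │
├─┘ │ ╵ └───┤ └─╴ ├───┬─╴ │
│   │       │     │   │   │
│ ┌─┴─┬───┬─┴─────┤ ╶─┤ ┌─┤
│ │   │   │       │   │ │ │
│ ╵ ╷ │ ╷ ╵ ╷ ╶─┬─┘ ╷ │ ╵ │
│   │ │ │   │   │   │ │   │
│ ╶─┤ │ └───┼─╴ │ ┌─┘ ├─╴ │
│   │ │     │   │ │   │   │
├─╴ │ ╵ ┌───┤ ┌─┘ │ ╷ │ ╶─┤
│   │   │   │ │   │ │ │   │
│ ┌─┴─┬─┘ ╷ ╵ │ ╶─┤ ├─┴─┐ │
│ │   │   │   │   │ │   │ │
│ ╵ ╷ │ ╶─┴───┴─╴ │ ╵ ╷ ╵ │
│   │ │           │   │   │
└───┴─┴───────────┴───┴───┘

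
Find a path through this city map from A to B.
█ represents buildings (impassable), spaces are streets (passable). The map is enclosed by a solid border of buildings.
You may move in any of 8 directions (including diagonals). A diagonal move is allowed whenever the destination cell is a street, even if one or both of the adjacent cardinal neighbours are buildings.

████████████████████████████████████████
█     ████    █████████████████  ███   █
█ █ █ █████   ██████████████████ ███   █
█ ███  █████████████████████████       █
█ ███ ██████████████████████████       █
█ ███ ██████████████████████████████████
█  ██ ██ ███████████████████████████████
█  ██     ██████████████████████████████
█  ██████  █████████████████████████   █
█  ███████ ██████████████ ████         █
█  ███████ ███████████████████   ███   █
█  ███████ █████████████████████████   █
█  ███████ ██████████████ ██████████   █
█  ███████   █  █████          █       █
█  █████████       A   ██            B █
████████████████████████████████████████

Finding the shortest path from A to B:
Movement: 8-directional
Path length: 18 steps
Directions: right → right → right → up-right → right → right → right → right → right → right → right → down-right → right → right → right → right → right → right

Solution:

████████████████████████████████████████
█     ████    █████████████████  ███   █
█ █ █ █████   ██████████████████ ███   █
█ ███  █████████████████████████       █
█ ███ ██████████████████████████       █
█ ███ ██████████████████████████████████
█  ██ ██ ███████████████████████████████
█  ██     ██████████████████████████████
█  ██████  █████████████████████████   █
█  ███████ ██████████████ ████         █
█  ███████ ███████████████████   ███   █
█  ███████ █████████████████████████   █
█  ███████ ██████████████ ██████████   █
█  ███████   █  █████  →→→→→→→↘█       █
█  █████████       A→→↗██      →→→→→→B █
████████████████████████████████████████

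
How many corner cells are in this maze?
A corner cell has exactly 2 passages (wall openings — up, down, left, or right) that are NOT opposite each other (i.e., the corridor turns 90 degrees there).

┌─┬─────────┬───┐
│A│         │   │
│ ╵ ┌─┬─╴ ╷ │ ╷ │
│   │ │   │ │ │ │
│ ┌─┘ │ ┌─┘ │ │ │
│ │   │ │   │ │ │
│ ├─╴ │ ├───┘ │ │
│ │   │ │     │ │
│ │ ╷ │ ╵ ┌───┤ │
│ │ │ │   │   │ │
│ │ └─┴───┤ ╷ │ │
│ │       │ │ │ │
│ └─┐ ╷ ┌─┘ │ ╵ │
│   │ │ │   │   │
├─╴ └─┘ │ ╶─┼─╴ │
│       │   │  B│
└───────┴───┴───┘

Counting corner cells (2 non-opposite passages):
Total corners: 24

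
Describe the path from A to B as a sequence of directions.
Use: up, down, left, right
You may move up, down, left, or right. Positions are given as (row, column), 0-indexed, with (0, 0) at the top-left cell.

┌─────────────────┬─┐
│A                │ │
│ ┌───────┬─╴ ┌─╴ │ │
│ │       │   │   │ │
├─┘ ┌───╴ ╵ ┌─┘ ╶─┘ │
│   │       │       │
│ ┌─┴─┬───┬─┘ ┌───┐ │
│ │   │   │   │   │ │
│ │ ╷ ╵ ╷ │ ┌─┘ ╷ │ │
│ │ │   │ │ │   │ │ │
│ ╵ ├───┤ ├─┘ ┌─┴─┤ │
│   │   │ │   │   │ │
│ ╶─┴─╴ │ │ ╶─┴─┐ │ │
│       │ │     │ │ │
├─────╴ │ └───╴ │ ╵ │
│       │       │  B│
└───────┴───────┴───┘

Finding the path and converting it to directions:
Path through cells: (0,0) → (0,1) → (0,2) → (0,3) → (0,4) → (0,5) → (0,6) → (0,7) → (0,8) → (1,8) → (1,7) → (2,7) → (2,8) → (2,9) → (3,9) → (4,9) → (5,9) → (6,9) → (7,9)
Directions: right, right, right, right, right, right, right, right, down, left, down, right, right, down, down, down, down, down

Solution:

┌─────────────────┬─┐
│A → → → → → → → ↓│ │
│ ┌───────┬─╴ ┌─╴ │ │
│ │       │   │↓ ↲│ │
├─┘ ┌───╴ ╵ ┌─┘ ╶─┘ │
│   │       │  ↳ → ↓│
│ ┌─┴─┬───┬─┘ ┌───┐ │
│ │   │   │   │   │↓│
│ │ ╷ ╵ ╷ │ ┌─┘ ╷ │ │
│ │ │   │ │ │   │ │↓│
│ ╵ ├───┤ ├─┘ ┌─┴─┤ │
│   │   │ │   │   │↓│
│ ╶─┴─╴ │ │ ╶─┴─┐ │ │
│       │ │     │ │↓│
├─────╴ │ └───╴ │ ╵ │
│       │       │  B│
└───────┴───────┴───┘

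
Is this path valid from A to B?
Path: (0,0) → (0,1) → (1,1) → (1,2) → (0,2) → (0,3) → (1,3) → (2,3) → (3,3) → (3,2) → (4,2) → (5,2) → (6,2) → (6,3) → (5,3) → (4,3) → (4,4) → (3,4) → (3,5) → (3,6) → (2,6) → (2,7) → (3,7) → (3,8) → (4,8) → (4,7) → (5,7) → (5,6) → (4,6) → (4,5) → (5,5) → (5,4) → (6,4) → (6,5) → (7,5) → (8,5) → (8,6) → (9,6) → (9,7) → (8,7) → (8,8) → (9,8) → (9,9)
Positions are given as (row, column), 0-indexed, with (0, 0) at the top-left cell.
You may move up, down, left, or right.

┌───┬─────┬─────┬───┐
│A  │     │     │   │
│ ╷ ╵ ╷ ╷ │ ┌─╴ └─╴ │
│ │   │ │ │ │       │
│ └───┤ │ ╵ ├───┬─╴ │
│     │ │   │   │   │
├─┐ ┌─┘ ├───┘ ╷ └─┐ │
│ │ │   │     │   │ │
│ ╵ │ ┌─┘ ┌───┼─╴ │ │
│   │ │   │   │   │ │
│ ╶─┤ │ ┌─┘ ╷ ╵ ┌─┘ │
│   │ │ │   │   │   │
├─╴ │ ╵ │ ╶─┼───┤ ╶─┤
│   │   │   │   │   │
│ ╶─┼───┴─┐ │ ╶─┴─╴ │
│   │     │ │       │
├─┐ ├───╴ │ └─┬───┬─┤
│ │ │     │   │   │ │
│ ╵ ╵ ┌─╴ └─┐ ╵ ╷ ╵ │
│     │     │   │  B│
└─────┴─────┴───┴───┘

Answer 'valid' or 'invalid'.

Checking path validity:
Result: All consecutive moves are passable.

valid

Correct solution:

┌───┬─────┬─────┬───┐
│A ↓│↱ ↓  │     │   │
│ ╷ ╵ ╷ ╷ │ ┌─╴ └─╴ │
│ │↳ ↑│↓│ │ │       │
│ └───┤ │ ╵ ├───┬─╴ │
│     │↓│   │↱ ↓│   │
├─┐ ┌─┘ ├───┘ ╷ └─┐ │
│ │ │↓ ↲│↱ → ↑│↳ ↓│ │
│ ╵ │ ┌─┘ ┌───┼─╴ │ │
│   │↓│↱ ↑│↓ ↰│↓ ↲│ │
│ ╶─┤ │ ┌─┘ ╷ ╵ ┌─┘ │
│   │↓│↑│↓ ↲│↑ ↲│   │
├─╴ │ ╵ │ ╶─┼───┤ ╶─┤
│   │↳ ↑│↳ ↓│   │   │
│ ╶─┼───┴─┐ │ ╶─┴─╴ │
│   │     │↓│       │
├─┐ ├───╴ │ └─┬───┬─┤
│ │ │     │↳ ↓│↱ ↓│ │
│ ╵ ╵ ┌─╴ └─┐ ╵ ╷ ╵ │
│     │     │↳ ↑│↳ B│
└─────┴─────┴───┴───┘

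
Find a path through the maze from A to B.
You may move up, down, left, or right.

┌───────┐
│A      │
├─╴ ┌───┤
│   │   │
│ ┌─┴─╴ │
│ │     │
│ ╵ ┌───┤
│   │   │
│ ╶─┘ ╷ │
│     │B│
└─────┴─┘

Finding the shortest path through the maze:
Path length: 11 steps
Directions: right → down → left → down → down → down → right → right → up → right → down

Solution:

┌───────┐
│A ↓    │
├─╴ ┌───┤
│↓ ↲│   │
│ ┌─┴─╴ │
│↓│     │
│ ╵ ┌───┤
│↓  │↱ ↓│
│ ╶─┘ ╷ │
│↳ → ↑│B│
└─────┴─┘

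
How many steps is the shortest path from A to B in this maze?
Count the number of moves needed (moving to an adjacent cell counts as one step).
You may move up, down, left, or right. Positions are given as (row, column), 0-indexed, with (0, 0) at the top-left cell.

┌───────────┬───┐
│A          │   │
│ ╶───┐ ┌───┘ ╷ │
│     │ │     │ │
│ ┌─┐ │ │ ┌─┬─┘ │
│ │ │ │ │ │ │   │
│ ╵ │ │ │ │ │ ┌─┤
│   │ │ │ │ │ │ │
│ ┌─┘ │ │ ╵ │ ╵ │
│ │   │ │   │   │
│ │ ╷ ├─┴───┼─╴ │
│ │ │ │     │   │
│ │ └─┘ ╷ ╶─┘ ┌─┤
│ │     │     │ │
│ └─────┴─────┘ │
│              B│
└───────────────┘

Using BFS to find shortest path:
Start: (0, 0), End: (7, 7)
Path found:
(0,0) → (1,0) → (2,0) → (3,0) → (4,0) → (5,0) → (6,0) → (7,0) → (7,1) → (7,2) → (7,3) → (7,4) → (7,5) → (7,6) → (7,7)
Number of steps: 14

Solution:

┌───────────┬───┐
│A          │   │
│ ╶───┐ ┌───┘ ╷ │
│↓    │ │     │ │
│ ┌─┐ │ │ ┌─┬─┘ │
│↓│ │ │ │ │ │   │
│ ╵ │ │ │ │ │ ┌─┤
│↓  │ │ │ │ │ │ │
│ ┌─┘ │ │ ╵ │ ╵ │
│↓│   │ │   │   │
│ │ ╷ ├─┴───┼─╴ │
│↓│ │ │     │   │
│ │ └─┘ ╷ ╶─┘ ┌─┤
│↓│     │     │ │
│ └─────┴─────┘ │
│↳ → → → → → → B│
└───────────────┘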